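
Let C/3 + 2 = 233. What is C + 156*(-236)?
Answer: -36123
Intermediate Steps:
C = 693 (C = -6 + 3*233 = -6 + 699 = 693)
C + 156*(-236) = 693 + 156*(-236) = 693 - 36816 = -36123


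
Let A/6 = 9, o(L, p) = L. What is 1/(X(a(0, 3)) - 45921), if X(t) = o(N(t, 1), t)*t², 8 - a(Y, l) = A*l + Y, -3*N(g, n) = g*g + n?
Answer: -3/562610135 ≈ -5.3323e-9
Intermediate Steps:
N(g, n) = -n/3 - g²/3 (N(g, n) = -(g*g + n)/3 = -(g² + n)/3 = -(n + g²)/3 = -n/3 - g²/3)
A = 54 (A = 6*9 = 54)
a(Y, l) = 8 - Y - 54*l (a(Y, l) = 8 - (54*l + Y) = 8 - (Y + 54*l) = 8 + (-Y - 54*l) = 8 - Y - 54*l)
X(t) = t²*(-⅓ - t²/3) (X(t) = (-⅓*1 - t²/3)*t² = (-⅓ - t²/3)*t² = t²*(-⅓ - t²/3))
1/(X(a(0, 3)) - 45921) = 1/((8 - 1*0 - 54*3)²*(-1 - (8 - 1*0 - 54*3)²)/3 - 45921) = 1/((8 + 0 - 162)²*(-1 - (8 + 0 - 162)²)/3 - 45921) = 1/((⅓)*(-154)²*(-1 - 1*(-154)²) - 45921) = 1/((⅓)*23716*(-1 - 1*23716) - 45921) = 1/((⅓)*23716*(-1 - 23716) - 45921) = 1/((⅓)*23716*(-23717) - 45921) = 1/(-562472372/3 - 45921) = 1/(-562610135/3) = -3/562610135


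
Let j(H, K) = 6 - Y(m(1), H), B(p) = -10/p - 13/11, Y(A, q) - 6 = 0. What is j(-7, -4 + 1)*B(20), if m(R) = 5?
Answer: 0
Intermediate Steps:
Y(A, q) = 6 (Y(A, q) = 6 + 0 = 6)
B(p) = -13/11 - 10/p (B(p) = -10/p - 13*1/11 = -10/p - 13/11 = -13/11 - 10/p)
j(H, K) = 0 (j(H, K) = 6 - 1*6 = 6 - 6 = 0)
j(-7, -4 + 1)*B(20) = 0*(-13/11 - 10/20) = 0*(-13/11 - 10*1/20) = 0*(-13/11 - 1/2) = 0*(-37/22) = 0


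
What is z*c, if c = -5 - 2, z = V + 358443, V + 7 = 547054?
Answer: -6338430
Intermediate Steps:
V = 547047 (V = -7 + 547054 = 547047)
z = 905490 (z = 547047 + 358443 = 905490)
c = -7
z*c = 905490*(-7) = -6338430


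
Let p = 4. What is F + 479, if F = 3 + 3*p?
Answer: 494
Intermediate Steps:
F = 15 (F = 3 + 3*4 = 3 + 12 = 15)
F + 479 = 15 + 479 = 494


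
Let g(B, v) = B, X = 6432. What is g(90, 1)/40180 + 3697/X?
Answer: 7456217/12921888 ≈ 0.57702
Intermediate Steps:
g(90, 1)/40180 + 3697/X = 90/40180 + 3697/6432 = 90*(1/40180) + 3697*(1/6432) = 9/4018 + 3697/6432 = 7456217/12921888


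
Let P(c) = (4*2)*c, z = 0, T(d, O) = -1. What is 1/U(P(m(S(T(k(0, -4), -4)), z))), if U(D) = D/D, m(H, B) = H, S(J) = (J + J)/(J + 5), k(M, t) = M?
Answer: 1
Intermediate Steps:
S(J) = 2*J/(5 + J) (S(J) = (2*J)/(5 + J) = 2*J/(5 + J))
P(c) = 8*c
U(D) = 1
1/U(P(m(S(T(k(0, -4), -4)), z))) = 1/1 = 1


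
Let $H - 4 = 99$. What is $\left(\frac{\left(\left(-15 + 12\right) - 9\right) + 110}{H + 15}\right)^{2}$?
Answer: $\frac{2401}{3481} \approx 0.68974$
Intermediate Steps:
$H = 103$ ($H = 4 + 99 = 103$)
$\left(\frac{\left(\left(-15 + 12\right) - 9\right) + 110}{H + 15}\right)^{2} = \left(\frac{\left(\left(-15 + 12\right) - 9\right) + 110}{103 + 15}\right)^{2} = \left(\frac{\left(-3 - 9\right) + 110}{118}\right)^{2} = \left(\left(-12 + 110\right) \frac{1}{118}\right)^{2} = \left(98 \cdot \frac{1}{118}\right)^{2} = \left(\frac{49}{59}\right)^{2} = \frac{2401}{3481}$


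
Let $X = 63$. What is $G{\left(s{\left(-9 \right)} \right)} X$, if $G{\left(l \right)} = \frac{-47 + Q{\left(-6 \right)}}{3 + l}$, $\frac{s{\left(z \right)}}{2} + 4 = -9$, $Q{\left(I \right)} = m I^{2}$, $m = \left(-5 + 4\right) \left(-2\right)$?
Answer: $- \frac{1575}{23} \approx -68.478$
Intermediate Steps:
$m = 2$ ($m = \left(-1\right) \left(-2\right) = 2$)
$Q{\left(I \right)} = 2 I^{2}$
$s{\left(z \right)} = -26$ ($s{\left(z \right)} = -8 + 2 \left(-9\right) = -8 - 18 = -26$)
$G{\left(l \right)} = \frac{25}{3 + l}$ ($G{\left(l \right)} = \frac{-47 + 2 \left(-6\right)^{2}}{3 + l} = \frac{-47 + 2 \cdot 36}{3 + l} = \frac{-47 + 72}{3 + l} = \frac{25}{3 + l}$)
$G{\left(s{\left(-9 \right)} \right)} X = \frac{25}{3 - 26} \cdot 63 = \frac{25}{-23} \cdot 63 = 25 \left(- \frac{1}{23}\right) 63 = \left(- \frac{25}{23}\right) 63 = - \frac{1575}{23}$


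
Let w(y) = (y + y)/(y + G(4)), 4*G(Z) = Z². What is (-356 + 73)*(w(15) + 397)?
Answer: -2143159/19 ≈ -1.1280e+5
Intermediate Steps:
G(Z) = Z²/4
w(y) = 2*y/(4 + y) (w(y) = (y + y)/(y + (¼)*4²) = (2*y)/(y + (¼)*16) = (2*y)/(y + 4) = (2*y)/(4 + y) = 2*y/(4 + y))
(-356 + 73)*(w(15) + 397) = (-356 + 73)*(2*15/(4 + 15) + 397) = -283*(2*15/19 + 397) = -283*(2*15*(1/19) + 397) = -283*(30/19 + 397) = -283*7573/19 = -2143159/19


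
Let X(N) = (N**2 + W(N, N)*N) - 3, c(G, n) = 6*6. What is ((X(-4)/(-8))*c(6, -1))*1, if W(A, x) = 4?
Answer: 27/2 ≈ 13.500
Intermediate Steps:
c(G, n) = 36
X(N) = -3 + N**2 + 4*N (X(N) = (N**2 + 4*N) - 3 = -3 + N**2 + 4*N)
((X(-4)/(-8))*c(6, -1))*1 = (((-3 + (-4)**2 + 4*(-4))/(-8))*36)*1 = (((-3 + 16 - 16)*(-1/8))*36)*1 = (-3*(-1/8)*36)*1 = ((3/8)*36)*1 = (27/2)*1 = 27/2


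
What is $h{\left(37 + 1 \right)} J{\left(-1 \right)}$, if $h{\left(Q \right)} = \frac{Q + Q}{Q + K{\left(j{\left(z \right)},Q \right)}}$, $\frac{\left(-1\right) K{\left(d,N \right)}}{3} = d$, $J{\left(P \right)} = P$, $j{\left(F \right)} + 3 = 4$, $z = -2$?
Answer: $- \frac{76}{35} \approx -2.1714$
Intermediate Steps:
$j{\left(F \right)} = 1$ ($j{\left(F \right)} = -3 + 4 = 1$)
$K{\left(d,N \right)} = - 3 d$
$h{\left(Q \right)} = \frac{2 Q}{-3 + Q}$ ($h{\left(Q \right)} = \frac{Q + Q}{Q - 3} = \frac{2 Q}{Q - 3} = \frac{2 Q}{-3 + Q}$)
$h{\left(37 + 1 \right)} J{\left(-1 \right)} = \frac{2 \left(37 + 1\right)}{-3 + \left(37 + 1\right)} \left(-1\right) = 2 \cdot 38 \frac{1}{-3 + 38} \left(-1\right) = 2 \cdot 38 \cdot \frac{1}{35} \left(-1\right) = \frac{76}{35} \left(-1\right) = - \frac{76}{35}$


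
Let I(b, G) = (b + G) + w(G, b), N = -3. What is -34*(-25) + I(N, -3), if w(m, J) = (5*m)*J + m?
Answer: 886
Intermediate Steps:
w(m, J) = m + 5*J*m (w(m, J) = 5*J*m + m = m + 5*J*m)
I(b, G) = G + b + G*(1 + 5*b) (I(b, G) = (b + G) + G*(1 + 5*b) = (G + b) + G*(1 + 5*b) = G + b + G*(1 + 5*b))
-34*(-25) + I(N, -3) = -34*(-25) + (-3 - 3 - 3*(1 + 5*(-3))) = 850 + (-3 - 3 - 3*(1 - 15)) = 850 + (-3 - 3 - 3*(-14)) = 850 + (-3 - 3 + 42) = 850 + 36 = 886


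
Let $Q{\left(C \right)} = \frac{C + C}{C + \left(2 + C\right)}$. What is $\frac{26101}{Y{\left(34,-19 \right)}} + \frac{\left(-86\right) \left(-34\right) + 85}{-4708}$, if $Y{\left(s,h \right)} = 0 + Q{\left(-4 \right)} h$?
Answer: $- \frac{46109901}{44726} \approx -1030.9$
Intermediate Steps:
$Q{\left(C \right)} = \frac{2 C}{2 + 2 C}$
$Y{\left(s,h \right)} = \frac{4 h}{3}$ ($Y{\left(s,h \right)} = 0 + - \frac{4}{1 - 4} h = 0 + - \frac{4}{-3} h = 0 + \left(-4\right) \left(- \frac{1}{3}\right) h = 0 + \frac{4 h}{3} = \frac{4 h}{3}$)
$\frac{26101}{Y{\left(34,-19 \right)}} + \frac{\left(-86\right) \left(-34\right) + 85}{-4708} = \frac{26101}{\frac{4}{3} \left(-19\right)} + \frac{\left(-86\right) \left(-34\right) + 85}{-4708} = \frac{26101}{- \frac{76}{3}} + \left(2924 + 85\right) \left(- \frac{1}{4708}\right) = 26101 \left(- \frac{3}{76}\right) + 3009 \left(- \frac{1}{4708}\right) = - \frac{78303}{76} - \frac{3009}{4708} = - \frac{46109901}{44726}$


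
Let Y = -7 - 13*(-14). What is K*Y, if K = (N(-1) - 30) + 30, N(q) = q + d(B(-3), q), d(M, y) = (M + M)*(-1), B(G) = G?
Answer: 875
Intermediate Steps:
d(M, y) = -2*M (d(M, y) = (2*M)*(-1) = -2*M)
N(q) = 6 + q (N(q) = q - 2*(-3) = q + 6 = 6 + q)
Y = 175 (Y = -7 + 182 = 175)
K = 5 (K = ((6 - 1) - 30) + 30 = (5 - 30) + 30 = -25 + 30 = 5)
K*Y = 5*175 = 875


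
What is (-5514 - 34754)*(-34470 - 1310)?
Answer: 1440789040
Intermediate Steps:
(-5514 - 34754)*(-34470 - 1310) = -40268*(-35780) = 1440789040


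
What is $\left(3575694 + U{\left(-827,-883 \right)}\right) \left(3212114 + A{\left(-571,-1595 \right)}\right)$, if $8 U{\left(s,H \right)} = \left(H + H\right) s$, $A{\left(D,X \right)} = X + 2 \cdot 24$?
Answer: $\frac{48264508290639}{4} \approx 1.2066 \cdot 10^{13}$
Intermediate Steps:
$A{\left(D,X \right)} = 48 + X$ ($A{\left(D,X \right)} = X + 48 = 48 + X$)
$U{\left(s,H \right)} = \frac{H s}{4}$ ($U{\left(s,H \right)} = \frac{\left(H + H\right) s}{8} = \frac{2 H s}{8} = \frac{H s}{4}$)
$\left(3575694 + U{\left(-827,-883 \right)}\right) \left(3212114 + A{\left(-571,-1595 \right)}\right) = \left(3575694 + \frac{1}{4} \left(-883\right) \left(-827\right)\right) \left(3212114 + \left(48 - 1595\right)\right) = \left(3575694 + \frac{730241}{4}\right) \left(3212114 - 1547\right) = \frac{15033017}{4} \cdot 3210567 = \frac{48264508290639}{4}$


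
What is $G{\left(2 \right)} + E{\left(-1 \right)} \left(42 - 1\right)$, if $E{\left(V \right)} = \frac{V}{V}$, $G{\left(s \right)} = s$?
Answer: $43$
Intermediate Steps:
$E{\left(V \right)} = 1$
$G{\left(2 \right)} + E{\left(-1 \right)} \left(42 - 1\right) = 2 + 1 \left(42 - 1\right) = 2 + 1 \cdot 41 = 2 + 41 = 43$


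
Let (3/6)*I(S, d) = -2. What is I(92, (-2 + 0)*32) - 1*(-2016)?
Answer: 2012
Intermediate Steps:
I(S, d) = -4 (I(S, d) = 2*(-2) = -4)
I(92, (-2 + 0)*32) - 1*(-2016) = -4 - 1*(-2016) = -4 + 2016 = 2012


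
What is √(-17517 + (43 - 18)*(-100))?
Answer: I*√20017 ≈ 141.48*I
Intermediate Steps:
√(-17517 + (43 - 18)*(-100)) = √(-17517 + 25*(-100)) = √(-17517 - 2500) = √(-20017) = I*√20017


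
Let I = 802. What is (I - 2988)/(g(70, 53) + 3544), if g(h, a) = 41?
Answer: -2186/3585 ≈ -0.60976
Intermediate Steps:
(I - 2988)/(g(70, 53) + 3544) = (802 - 2988)/(41 + 3544) = -2186/3585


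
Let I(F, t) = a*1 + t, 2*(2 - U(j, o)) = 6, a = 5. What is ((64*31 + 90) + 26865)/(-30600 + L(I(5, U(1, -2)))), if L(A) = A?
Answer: -28939/30596 ≈ -0.94584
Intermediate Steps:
U(j, o) = -1 (U(j, o) = 2 - ½*6 = 2 - 3 = -1)
I(F, t) = 5 + t (I(F, t) = 5*1 + t = 5 + t)
((64*31 + 90) + 26865)/(-30600 + L(I(5, U(1, -2)))) = ((64*31 + 90) + 26865)/(-30600 + (5 - 1)) = ((1984 + 90) + 26865)/(-30600 + 4) = (2074 + 26865)/(-30596) = 28939*(-1/30596) = -28939/30596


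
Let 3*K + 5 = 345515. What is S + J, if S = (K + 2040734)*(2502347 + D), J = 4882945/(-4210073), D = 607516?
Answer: 28226712634968961151/4210073 ≈ 6.7046e+12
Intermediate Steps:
K = 115170 (K = -5/3 + (⅓)*345515 = -5/3 + 345515/3 = 115170)
J = -4882945/4210073 (J = 4882945*(-1/4210073) = -4882945/4210073 ≈ -1.1598)
S = 6704566081152 (S = (115170 + 2040734)*(2502347 + 607516) = 2155904*3109863 = 6704566081152)
S + J = 6704566081152 - 4882945/4210073 = 28226712634968961151/4210073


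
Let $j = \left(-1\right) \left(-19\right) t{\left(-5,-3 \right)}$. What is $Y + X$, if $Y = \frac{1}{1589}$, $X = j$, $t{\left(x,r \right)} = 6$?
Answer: $\frac{181147}{1589} \approx 114.0$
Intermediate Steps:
$j = 114$ ($j = \left(-1\right) \left(-19\right) 6 = 19 \cdot 6 = 114$)
$X = 114$
$Y = \frac{1}{1589} \approx 0.00062933$
$Y + X = \frac{1}{1589} + 114 = \frac{181147}{1589}$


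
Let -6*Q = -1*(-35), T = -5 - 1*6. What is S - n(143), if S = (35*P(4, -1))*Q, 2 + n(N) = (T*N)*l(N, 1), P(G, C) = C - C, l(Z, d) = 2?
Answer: 3148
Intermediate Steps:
T = -11 (T = -5 - 6 = -11)
P(G, C) = 0
n(N) = -2 - 22*N (n(N) = -2 - 11*N*2 = -2 - 22*N)
Q = -35/6 (Q = -(-1)*(-35)/6 = -1/6*35 = -35/6 ≈ -5.8333)
S = 0 (S = (35*0)*(-35/6) = 0*(-35/6) = 0)
S - n(143) = 0 - (-2 - 22*143) = 0 - (-2 - 3146) = 0 - 1*(-3148) = 0 + 3148 = 3148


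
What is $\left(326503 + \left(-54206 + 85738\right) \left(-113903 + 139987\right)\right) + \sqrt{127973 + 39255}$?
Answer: $822807191 + 2 \sqrt{41807} \approx 8.2281 \cdot 10^{8}$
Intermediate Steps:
$\left(326503 + \left(-54206 + 85738\right) \left(-113903 + 139987\right)\right) + \sqrt{127973 + 39255} = \left(326503 + 31532 \cdot 26084\right) + \sqrt{167228} = \left(326503 + 822480688\right) + 2 \sqrt{41807} = 822807191 + 2 \sqrt{41807}$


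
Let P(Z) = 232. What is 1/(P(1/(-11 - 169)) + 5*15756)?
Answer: 1/79012 ≈ 1.2656e-5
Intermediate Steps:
1/(P(1/(-11 - 169)) + 5*15756) = 1/(232 + 5*15756) = 1/(232 + 78780) = 1/79012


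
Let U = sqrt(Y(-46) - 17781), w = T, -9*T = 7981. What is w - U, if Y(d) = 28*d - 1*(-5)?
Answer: -7981/9 - 2*I*sqrt(4766) ≈ -886.78 - 138.07*I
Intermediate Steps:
T = -7981/9 (T = -1/9*7981 = -7981/9 ≈ -886.78)
Y(d) = 5 + 28*d (Y(d) = 28*d + 5 = 5 + 28*d)
w = -7981/9 ≈ -886.78
U = 2*I*sqrt(4766) (U = sqrt((5 + 28*(-46)) - 17781) = sqrt((5 - 1288) - 17781) = sqrt(-1283 - 17781) = sqrt(-19064) = 2*I*sqrt(4766) ≈ 138.07*I)
w - U = -7981/9 - 2*I*sqrt(4766)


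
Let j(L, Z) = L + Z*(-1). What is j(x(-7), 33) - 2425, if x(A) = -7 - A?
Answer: -2458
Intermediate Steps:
j(L, Z) = L - Z
j(x(-7), 33) - 2425 = ((-7 - 1*(-7)) - 1*33) - 2425 = ((-7 + 7) - 33) - 2425 = (0 - 33) - 2425 = -33 - 2425 = -2458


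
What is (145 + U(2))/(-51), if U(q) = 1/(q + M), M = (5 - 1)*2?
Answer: -1451/510 ≈ -2.8451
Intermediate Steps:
M = 8 (M = 4*2 = 8)
U(q) = 1/(8 + q) (U(q) = 1/(q + 8) = 1/(8 + q))
(145 + U(2))/(-51) = (145 + 1/(8 + 2))/(-51) = -(145 + 1/10)/51 = -1/51*1451/10 = -1451/510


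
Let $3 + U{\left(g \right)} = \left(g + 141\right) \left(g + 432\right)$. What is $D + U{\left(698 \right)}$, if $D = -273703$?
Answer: $674364$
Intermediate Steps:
$U{\left(g \right)} = -3 + \left(141 + g\right) \left(432 + g\right)$ ($U{\left(g \right)} = -3 + \left(g + 141\right) \left(g + 432\right) = -3 + \left(141 + g\right) \left(432 + g\right)$)
$D + U{\left(698 \right)} = -273703 + \left(60909 + 698^{2} + 573 \cdot 698\right) = -273703 + \left(60909 + 487204 + 399954\right) = -273703 + 948067 = 674364$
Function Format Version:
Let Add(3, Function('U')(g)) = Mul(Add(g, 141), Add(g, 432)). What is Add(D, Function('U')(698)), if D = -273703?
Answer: 674364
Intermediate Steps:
Function('U')(g) = Add(-3, Mul(Add(141, g), Add(432, g))) (Function('U')(g) = Add(-3, Mul(Add(g, 141), Add(g, 432))) = Add(-3, Mul(Add(141, g), Add(432, g))))
Add(D, Function('U')(698)) = Add(-273703, Add(60909, Pow(698, 2), Mul(573, 698))) = Add(-273703, Add(60909, 487204, 399954)) = Add(-273703, 948067) = 674364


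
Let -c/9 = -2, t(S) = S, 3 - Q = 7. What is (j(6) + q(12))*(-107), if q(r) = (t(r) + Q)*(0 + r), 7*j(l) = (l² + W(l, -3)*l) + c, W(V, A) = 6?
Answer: -81534/7 ≈ -11648.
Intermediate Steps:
Q = -4 (Q = 3 - 1*7 = 3 - 7 = -4)
c = 18 (c = -9*(-2) = 18)
j(l) = 18/7 + l²/7 + 6*l/7 (j(l) = ((l² + 6*l) + 18)/7 = (18 + l² + 6*l)/7 = 18/7 + l²/7 + 6*l/7)
q(r) = r*(-4 + r) (q(r) = (r - 4)*(0 + r) = (-4 + r)*r = r*(-4 + r))
(j(6) + q(12))*(-107) = ((18/7 + (⅐)*6² + (6/7)*6) + 12*(-4 + 12))*(-107) = ((18/7 + (⅐)*36 + 36/7) + 12*8)*(-107) = ((18/7 + 36/7 + 36/7) + 96)*(-107) = (90/7 + 96)*(-107) = (762/7)*(-107) = -81534/7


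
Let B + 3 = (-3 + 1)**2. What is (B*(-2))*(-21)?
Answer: 42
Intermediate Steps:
B = 1 (B = -3 + (-3 + 1)**2 = -3 + (-2)**2 = -3 + 4 = 1)
(B*(-2))*(-21) = (1*(-2))*(-21) = -2*(-21) = 42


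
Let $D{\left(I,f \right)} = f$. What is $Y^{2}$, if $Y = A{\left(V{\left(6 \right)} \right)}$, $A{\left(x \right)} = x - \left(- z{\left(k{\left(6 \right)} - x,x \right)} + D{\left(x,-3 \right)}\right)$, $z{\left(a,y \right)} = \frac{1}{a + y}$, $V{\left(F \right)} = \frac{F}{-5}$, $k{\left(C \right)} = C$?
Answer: $\frac{3481}{900} \approx 3.8678$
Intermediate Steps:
$V{\left(F \right)} = - \frac{F}{5}$ ($V{\left(F \right)} = F \left(- \frac{1}{5}\right) = - \frac{F}{5}$)
$A{\left(x \right)} = \frac{19}{6} + x$ ($A{\left(x \right)} = x + \left(\frac{1}{\left(6 - x\right) + x} - -3\right) = x + \left(\frac{1}{6} + 3\right) = x + \frac{19}{6} = \frac{19}{6} + x$)
$Y = \frac{59}{30}$ ($Y = \frac{19}{6} - \frac{6}{5} = \frac{59}{30} \approx 1.9667$)
$Y^{2} = \left(\frac{59}{30}\right)^{2} = \frac{3481}{900}$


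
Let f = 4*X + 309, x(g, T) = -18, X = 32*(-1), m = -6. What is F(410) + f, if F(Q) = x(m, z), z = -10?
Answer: 163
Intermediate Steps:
X = -32
F(Q) = -18
f = 181 (f = 4*(-32) + 309 = -128 + 309 = 181)
F(410) + f = -18 + 181 = 163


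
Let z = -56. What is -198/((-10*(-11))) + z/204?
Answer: -529/255 ≈ -2.0745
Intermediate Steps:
-198/((-10*(-11))) + z/204 = -198/((-10*(-11))) - 56/204 = -198/110 - 56*1/204 = -198*1/110 - 14/51 = -9/5 - 14/51 = -529/255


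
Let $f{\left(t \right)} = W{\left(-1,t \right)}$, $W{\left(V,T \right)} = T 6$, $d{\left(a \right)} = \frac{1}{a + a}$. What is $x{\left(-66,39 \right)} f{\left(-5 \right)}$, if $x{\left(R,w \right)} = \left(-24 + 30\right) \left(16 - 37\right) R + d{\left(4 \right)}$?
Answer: $- \frac{997935}{4} \approx -2.4948 \cdot 10^{5}$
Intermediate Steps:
$d{\left(a \right)} = \frac{1}{2 a}$
$W{\left(V,T \right)} = 6 T$
$f{\left(t \right)} = 6 t$
$x{\left(R,w \right)} = \frac{1}{8} - 126 R$ ($x{\left(R,w \right)} = \left(-24 + 30\right) \left(16 - 37\right) R + \frac{1}{2 \cdot 4} = 6 \left(-21\right) R + \frac{1}{2} \cdot \frac{1}{4} = - 126 R + \frac{1}{8} = \frac{1}{8} - 126 R$)
$x{\left(-66,39 \right)} f{\left(-5 \right)} = \left(\frac{1}{8} - -8316\right) 6 \left(-5\right) = \left(\frac{1}{8} + 8316\right) \left(-30\right) = \frac{66529}{8} \left(-30\right) = - \frac{997935}{4}$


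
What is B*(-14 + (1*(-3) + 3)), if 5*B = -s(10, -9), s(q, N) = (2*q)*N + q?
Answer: -476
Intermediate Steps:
s(q, N) = q + 2*N*q (s(q, N) = 2*N*q + q = q + 2*N*q)
B = 34 (B = (-10*(1 + 2*(-9)))/5 = (-10*(1 - 18))/5 = (-10*(-17))/5 = (-1*(-170))/5 = (⅕)*170 = 34)
B*(-14 + (1*(-3) + 3)) = 34*(-14 + (1*(-3) + 3)) = 34*(-14 + (-3 + 3)) = 34*(-14 + 0) = 34*(-14) = -476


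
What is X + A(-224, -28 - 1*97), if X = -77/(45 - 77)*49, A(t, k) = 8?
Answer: 4029/32 ≈ 125.91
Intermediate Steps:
X = 3773/32 (X = -77/(-32)*49 = -77*(-1/32)*49 = (77/32)*49 = 3773/32 ≈ 117.91)
X + A(-224, -28 - 1*97) = 3773/32 + 8 = 4029/32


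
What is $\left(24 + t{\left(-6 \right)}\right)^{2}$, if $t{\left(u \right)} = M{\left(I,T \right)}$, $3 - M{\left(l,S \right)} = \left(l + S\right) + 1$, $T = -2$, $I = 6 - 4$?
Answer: $676$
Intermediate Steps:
$I = 2$
$M{\left(l,S \right)} = 2 - S - l$ ($M{\left(l,S \right)} = 3 - \left(\left(l + S\right) + 1\right) = 3 - \left(\left(S + l\right) + 1\right) = 3 - \left(1 + S + l\right) = 2 - S - l$)
$t{\left(u \right)} = 2$ ($t{\left(u \right)} = 2 - -2 - 2 = 2 + 2 - 2 = 2$)
$\left(24 + t{\left(-6 \right)}\right)^{2} = \left(24 + 2\right)^{2} = 26^{2} = 676$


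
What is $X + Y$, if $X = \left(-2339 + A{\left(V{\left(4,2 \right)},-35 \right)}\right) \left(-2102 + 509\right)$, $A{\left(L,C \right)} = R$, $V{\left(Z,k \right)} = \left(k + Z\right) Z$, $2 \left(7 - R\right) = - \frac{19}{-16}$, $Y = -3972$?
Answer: $\frac{118779195}{32} \approx 3.7118 \cdot 10^{6}$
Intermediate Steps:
$R = \frac{205}{32}$ ($R = 7 - \frac{\left(-19\right) \frac{1}{-16}}{2} = 7 - \frac{\left(-19\right) \left(- \frac{1}{16}\right)}{2} = 7 - \frac{19}{32} = \frac{205}{32} \approx 6.4063$)
$V{\left(Z,k \right)} = Z \left(Z + k\right)$ ($V{\left(Z,k \right)} = \left(Z + k\right) Z = Z \left(Z + k\right)$)
$A{\left(L,C \right)} = \frac{205}{32}$
$X = \frac{118906299}{32}$ ($X = \left(-2339 + \frac{205}{32}\right) \left(-2102 + 509\right) = \left(- \frac{74643}{32}\right) \left(-1593\right) = \frac{118906299}{32} \approx 3.7158 \cdot 10^{6}$)
$X + Y = \frac{118906299}{32} - 3972 = \frac{118779195}{32}$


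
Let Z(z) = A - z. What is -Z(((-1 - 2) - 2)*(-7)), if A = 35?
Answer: 0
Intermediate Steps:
Z(z) = 35 - z
-Z(((-1 - 2) - 2)*(-7)) = -(35 - ((-1 - 2) - 2)*(-7)) = -(35 - (-3 - 2)*(-7)) = -(35 - (-5)*(-7)) = -(35 - 1*35) = -(35 - 35) = -1*0 = 0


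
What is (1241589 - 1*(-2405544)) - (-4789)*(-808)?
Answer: -222379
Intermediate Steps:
(1241589 - 1*(-2405544)) - (-4789)*(-808) = (1241589 + 2405544) - 1*3869512 = 3647133 - 3869512 = -222379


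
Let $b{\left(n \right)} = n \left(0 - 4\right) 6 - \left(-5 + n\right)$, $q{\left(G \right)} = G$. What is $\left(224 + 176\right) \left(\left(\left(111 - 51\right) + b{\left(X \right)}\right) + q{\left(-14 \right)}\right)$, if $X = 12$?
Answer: $-99600$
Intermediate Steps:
$b{\left(n \right)} = 5 - 25 n$ ($b{\left(n \right)} = n \left(\left(-4\right) 6\right) - \left(-5 + n\right) = n \left(-24\right) - \left(-5 + n\right) = - 24 n - \left(-5 + n\right) = 5 - 25 n$)
$\left(224 + 176\right) \left(\left(\left(111 - 51\right) + b{\left(X \right)}\right) + q{\left(-14 \right)}\right) = \left(224 + 176\right) \left(\left(\left(111 - 51\right) + \left(5 - 300\right)\right) - 14\right) = 400 \left(\left(60 + \left(5 - 300\right)\right) - 14\right) = 400 \left(\left(60 - 295\right) - 14\right) = 400 \left(-235 - 14\right) = 400 \left(-249\right) = -99600$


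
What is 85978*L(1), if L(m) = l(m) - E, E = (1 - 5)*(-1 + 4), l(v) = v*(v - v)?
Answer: 1031736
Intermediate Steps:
l(v) = 0 (l(v) = v*0 = 0)
E = -12 (E = -4*3 = -12)
L(m) = 12 (L(m) = 0 - 1*(-12) = 0 + 12 = 12)
85978*L(1) = 85978*12 = 1031736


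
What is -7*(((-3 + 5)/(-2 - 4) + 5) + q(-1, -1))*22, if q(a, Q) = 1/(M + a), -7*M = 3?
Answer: -9163/15 ≈ -610.87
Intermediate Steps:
M = -3/7 (M = -1/7*3 = -3/7 ≈ -0.42857)
q(a, Q) = 1/(-3/7 + a)
-7*(((-3 + 5)/(-2 - 4) + 5) + q(-1, -1))*22 = -7*(((-3 + 5)/(-2 - 4) + 5) + 7/(-3 + 7*(-1)))*22 = -7*((2/(-6) + 5) + 7/(-3 - 7))*22 = -7*((2*(-1/6) + 5) + 7/(-10))*22 = -7*((-1/3 + 5) + 7*(-1/10))*22 = -7*(14/3 - 7/10)*22 = -7*119/30*22 = -833/30*22 = -9163/15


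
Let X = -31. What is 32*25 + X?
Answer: 769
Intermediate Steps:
32*25 + X = 32*25 - 31 = 800 - 31 = 769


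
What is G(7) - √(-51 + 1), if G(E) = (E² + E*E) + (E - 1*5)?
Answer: 100 - 5*I*√2 ≈ 100.0 - 7.0711*I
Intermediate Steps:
G(E) = -5 + E + 2*E² (G(E) = (E² + E²) + (E - 5) = 2*E² + (-5 + E) = -5 + E + 2*E²)
G(7) - √(-51 + 1) = (-5 + 7 + 2*7²) - √(-51 + 1) = (-5 + 7 + 2*49) - √(-50) = (-5 + 7 + 98) - 5*I*√2 = 100 - 5*I*√2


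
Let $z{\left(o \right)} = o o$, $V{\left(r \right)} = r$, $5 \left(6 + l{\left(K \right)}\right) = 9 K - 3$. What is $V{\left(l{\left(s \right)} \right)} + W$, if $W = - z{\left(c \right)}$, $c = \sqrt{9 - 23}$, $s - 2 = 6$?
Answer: $\frac{109}{5} \approx 21.8$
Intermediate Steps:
$s = 8$ ($s = 2 + 6 = 8$)
$l{\left(K \right)} = - \frac{33}{5} + \frac{9 K}{5}$ ($l{\left(K \right)} = -6 + \frac{9 K - 3}{5} = -6 + \frac{-3 + 9 K}{5} = -6 + \left(- \frac{3}{5} + \frac{9 K}{5}\right) = - \frac{33}{5} + \frac{9 K}{5}$)
$c = i \sqrt{14}$ ($c = \sqrt{-14} = i \sqrt{14} \approx 3.7417 i$)
$z{\left(o \right)} = o^{2}$
$W = 14$ ($W = - \left(i \sqrt{14}\right)^{2} = \left(-1\right) \left(-14\right) = 14$)
$V{\left(l{\left(s \right)} \right)} + W = \left(- \frac{33}{5} + \frac{9}{5} \cdot 8\right) + 14 = \left(- \frac{33}{5} + \frac{72}{5}\right) + 14 = \frac{39}{5} + 14 = \frac{109}{5}$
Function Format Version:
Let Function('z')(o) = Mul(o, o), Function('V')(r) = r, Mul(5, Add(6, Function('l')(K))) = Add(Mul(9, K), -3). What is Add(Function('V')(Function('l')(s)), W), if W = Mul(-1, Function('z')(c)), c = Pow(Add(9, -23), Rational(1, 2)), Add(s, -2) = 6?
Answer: Rational(109, 5) ≈ 21.800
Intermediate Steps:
s = 8 (s = Add(2, 6) = 8)
Function('l')(K) = Add(Rational(-33, 5), Mul(Rational(9, 5), K)) (Function('l')(K) = Add(-6, Mul(Rational(1, 5), Add(Mul(9, K), -3))) = Add(-6, Mul(Rational(1, 5), Add(-3, Mul(9, K)))) = Add(-6, Add(Rational(-3, 5), Mul(Rational(9, 5), K))) = Add(Rational(-33, 5), Mul(Rational(9, 5), K)))
c = Mul(I, Pow(14, Rational(1, 2))) (c = Pow(-14, Rational(1, 2)) = Mul(I, Pow(14, Rational(1, 2))) ≈ Mul(3.7417, I))
Function('z')(o) = Pow(o, 2)
W = 14 (W = Mul(-1, Pow(Mul(I, Pow(14, Rational(1, 2))), 2)) = Mul(-1, -14) = 14)
Add(Function('V')(Function('l')(s)), W) = Add(Add(Rational(-33, 5), Mul(Rational(9, 5), 8)), 14) = Add(Add(Rational(-33, 5), Rational(72, 5)), 14) = Add(Rational(39, 5), 14) = Rational(109, 5)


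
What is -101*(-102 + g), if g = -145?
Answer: 24947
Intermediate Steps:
-101*(-102 + g) = -101*(-102 - 145) = -101*(-247) = 24947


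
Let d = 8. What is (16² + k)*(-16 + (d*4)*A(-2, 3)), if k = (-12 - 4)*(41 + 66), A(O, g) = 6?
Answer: -256256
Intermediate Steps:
k = -1712 (k = -16*107 = -1712)
(16² + k)*(-16 + (d*4)*A(-2, 3)) = (16² - 1712)*(-16 + (8*4)*6) = (256 - 1712)*(-16 + 32*6) = -1456*(-16 + 192) = -1456*176 = -256256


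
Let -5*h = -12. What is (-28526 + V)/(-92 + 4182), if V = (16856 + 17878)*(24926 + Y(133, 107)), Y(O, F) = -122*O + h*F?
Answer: 777692413/10225 ≈ 76058.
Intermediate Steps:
h = 12/5 (h = -⅕*(-12) = 12/5 ≈ 2.4000)
Y(O, F) = -122*O + 12*F/5
V = 1555527456/5 (V = (16856 + 17878)*(24926 + (-122*133 + (12/5)*107)) = 34734*(24926 + (-16226 + 1284/5)) = 34734*(24926 - 79846/5) = 34734*(44784/5) = 1555527456/5 ≈ 3.1111e+8)
(-28526 + V)/(-92 + 4182) = (-28526 + 1555527456/5)/(-92 + 4182) = (1555384826/5)/4090 = (1555384826/5)*(1/4090) = 777692413/10225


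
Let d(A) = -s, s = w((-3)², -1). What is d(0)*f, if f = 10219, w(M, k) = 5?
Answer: -51095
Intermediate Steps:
s = 5
d(A) = -5 (d(A) = -1*5 = -5)
d(0)*f = -5*10219 = -51095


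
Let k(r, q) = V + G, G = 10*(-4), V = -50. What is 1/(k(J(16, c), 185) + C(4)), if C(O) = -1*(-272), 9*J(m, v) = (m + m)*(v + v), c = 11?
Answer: 1/182 ≈ 0.0054945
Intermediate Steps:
G = -40
J(m, v) = 4*m*v/9 (J(m, v) = ((m + m)*(v + v))/9 = ((2*m)*(2*v))/9 = (4*m*v)/9 = 4*m*v/9)
C(O) = 272
k(r, q) = -90 (k(r, q) = -50 - 40 = -90)
1/(k(J(16, c), 185) + C(4)) = 1/(-90 + 272) = 1/182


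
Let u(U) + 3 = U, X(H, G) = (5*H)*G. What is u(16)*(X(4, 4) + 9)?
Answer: 1157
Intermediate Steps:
X(H, G) = 5*G*H
u(U) = -3 + U
u(16)*(X(4, 4) + 9) = (-3 + 16)*(5*4*4 + 9) = 13*(80 + 9) = 13*89 = 1157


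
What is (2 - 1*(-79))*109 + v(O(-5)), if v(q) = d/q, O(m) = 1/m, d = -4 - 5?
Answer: 8874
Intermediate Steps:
d = -9
v(q) = -9/q
(2 - 1*(-79))*109 + v(O(-5)) = (2 - 1*(-79))*109 - 9/(1/(-5)) = (2 + 79)*109 - 9/(-1/5) = 81*109 - 9*(-5) = 8829 + 45 = 8874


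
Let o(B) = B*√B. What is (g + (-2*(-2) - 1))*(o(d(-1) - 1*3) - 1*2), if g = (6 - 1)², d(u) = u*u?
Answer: -56 - 56*I*√2 ≈ -56.0 - 79.196*I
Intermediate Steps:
d(u) = u²
o(B) = B^(3/2)
g = 25 (g = 5² = 25)
(g + (-2*(-2) - 1))*(o(d(-1) - 1*3) - 1*2) = (25 + (-2*(-2) - 1))*(((-1)² - 1*3)^(3/2) - 1*2) = (25 + (4 - 1))*((1 - 3)^(3/2) - 2) = (25 + 3)*((-2)^(3/2) - 2) = 28*(-2*I*√2 - 2) = 28*(-2 - 2*I*√2) = -56 - 56*I*√2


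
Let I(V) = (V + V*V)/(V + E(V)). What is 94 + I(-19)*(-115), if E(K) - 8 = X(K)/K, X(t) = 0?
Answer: 40364/11 ≈ 3669.5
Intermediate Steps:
E(K) = 8 (E(K) = 8 + 0/K = 8 + 0 = 8)
I(V) = (V + V²)/(8 + V) (I(V) = (V + V*V)/(V + 8) = (V + V²)/(8 + V))
94 + I(-19)*(-115) = 94 - 19*(1 - 19)/(8 - 19)*(-115) = 94 - 19*(-18)/(-11)*(-115) = 94 - 19*(-1/11)*(-18)*(-115) = 94 - 342/11*(-115) = 94 + 39330/11 = 40364/11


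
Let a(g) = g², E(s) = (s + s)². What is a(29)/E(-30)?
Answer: 841/3600 ≈ 0.23361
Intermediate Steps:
E(s) = 4*s² (E(s) = (2*s)² = 4*s²)
a(29)/E(-30) = 29²/((4*(-30)²)) = 841/((4*900)) = 841/3600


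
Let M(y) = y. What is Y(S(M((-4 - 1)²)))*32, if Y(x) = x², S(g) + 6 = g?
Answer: 11552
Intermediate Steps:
S(g) = -6 + g
Y(S(M((-4 - 1)²)))*32 = (-6 + (-4 - 1)²)²*32 = (-6 + (-5)²)²*32 = (-6 + 25)²*32 = 19²*32 = 361*32 = 11552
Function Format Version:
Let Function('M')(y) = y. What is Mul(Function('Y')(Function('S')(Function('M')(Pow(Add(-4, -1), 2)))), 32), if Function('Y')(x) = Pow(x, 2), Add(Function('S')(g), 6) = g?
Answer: 11552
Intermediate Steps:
Function('S')(g) = Add(-6, g)
Mul(Function('Y')(Function('S')(Function('M')(Pow(Add(-4, -1), 2)))), 32) = Mul(Pow(Add(-6, Pow(Add(-4, -1), 2)), 2), 32) = Mul(Pow(Add(-6, Pow(-5, 2)), 2), 32) = Mul(Pow(Add(-6, 25), 2), 32) = Mul(Pow(19, 2), 32) = Mul(361, 32) = 11552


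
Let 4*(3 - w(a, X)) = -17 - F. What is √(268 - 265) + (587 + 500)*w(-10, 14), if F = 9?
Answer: 20653/2 + √3 ≈ 10328.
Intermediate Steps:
w(a, X) = 19/2 (w(a, X) = 3 - (-17 - 1*9)/4 = 3 - (-17 - 9)/4 = 3 - ¼*(-26) = 3 + 13/2 = 19/2)
√(268 - 265) + (587 + 500)*w(-10, 14) = √(268 - 265) + (587 + 500)*(19/2) = √3 + 1087*(19/2) = √3 + 20653/2 = 20653/2 + √3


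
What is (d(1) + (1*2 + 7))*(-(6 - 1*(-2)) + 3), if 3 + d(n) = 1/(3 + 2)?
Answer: -31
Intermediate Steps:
d(n) = -14/5 (d(n) = -3 + 1/(3 + 2) = -3 + 1/5 = -14/5)
(d(1) + (1*2 + 7))*(-(6 - 1*(-2)) + 3) = (-14/5 + (1*2 + 7))*(-(6 - 1*(-2)) + 3) = (-14/5 + (2 + 7))*(-(6 + 2) + 3) = (-14/5 + 9)*(-1*8 + 3) = 31*(-8 + 3)/5 = (31/5)*(-5) = -31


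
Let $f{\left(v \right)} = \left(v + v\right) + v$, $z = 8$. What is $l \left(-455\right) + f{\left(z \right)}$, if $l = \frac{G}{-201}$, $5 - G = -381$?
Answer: $\frac{180454}{201} \approx 897.78$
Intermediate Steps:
$G = 386$ ($G = 5 - -381 = 5 + 381 = 386$)
$f{\left(v \right)} = 3 v$ ($f{\left(v \right)} = 2 v + v = 3 v$)
$l = - \frac{386}{201}$ ($l = \frac{386}{-201} = 386 \left(- \frac{1}{201}\right) = - \frac{386}{201} \approx -1.9204$)
$l \left(-455\right) + f{\left(z \right)} = \left(- \frac{386}{201}\right) \left(-455\right) + 3 \cdot 8 = \frac{175630}{201} + 24 = \frac{180454}{201}$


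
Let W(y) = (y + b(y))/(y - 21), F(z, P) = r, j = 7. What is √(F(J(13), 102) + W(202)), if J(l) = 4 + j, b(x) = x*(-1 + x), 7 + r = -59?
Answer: √5223298/181 ≈ 12.627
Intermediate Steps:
r = -66 (r = -7 - 59 = -66)
J(l) = 11 (J(l) = 4 + 7 = 11)
F(z, P) = -66
W(y) = (y + y*(-1 + y))/(-21 + y) (W(y) = (y + y*(-1 + y))/(y - 21) = (y + y*(-1 + y))/(-21 + y))
√(F(J(13), 102) + W(202)) = √(-66 + 202²/(-21 + 202)) = √(-66 + 40804/181) = √(28858/181) = √5223298/181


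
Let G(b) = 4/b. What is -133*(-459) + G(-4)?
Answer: 61046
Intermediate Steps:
-133*(-459) + G(-4) = -133*(-459) + 4/(-4) = 61047 + 4*(-¼) = 61047 - 1 = 61046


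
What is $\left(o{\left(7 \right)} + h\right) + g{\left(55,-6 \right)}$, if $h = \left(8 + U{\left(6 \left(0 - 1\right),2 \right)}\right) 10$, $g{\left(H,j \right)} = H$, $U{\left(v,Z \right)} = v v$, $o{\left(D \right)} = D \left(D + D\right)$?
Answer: $593$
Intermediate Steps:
$o{\left(D \right)} = 2 D^{2}$ ($o{\left(D \right)} = D 2 D = 2 D^{2}$)
$U{\left(v,Z \right)} = v^{2}$
$h = 440$ ($h = \left(8 + \left(6 \left(0 - 1\right)\right)^{2}\right) 10 = \left(8 + \left(6 \left(-1\right)\right)^{2}\right) 10 = \left(8 + \left(-6\right)^{2}\right) 10 = \left(8 + 36\right) 10 = 44 \cdot 10 = 440$)
$\left(o{\left(7 \right)} + h\right) + g{\left(55,-6 \right)} = \left(2 \cdot 7^{2} + 440\right) + 55 = \left(2 \cdot 49 + 440\right) + 55 = \left(98 + 440\right) + 55 = 538 + 55 = 593$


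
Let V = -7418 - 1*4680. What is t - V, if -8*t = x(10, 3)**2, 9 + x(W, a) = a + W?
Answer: 12096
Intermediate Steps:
x(W, a) = -9 + W + a (x(W, a) = -9 + (a + W) = -9 + (W + a) = -9 + W + a)
t = -2 (t = -(-9 + 10 + 3)**2/8 = -1/8*4**2 = -1/8*16 = -2)
V = -12098 (V = -7418 - 4680 = -12098)
t - V = -2 - 1*(-12098) = -2 + 12098 = 12096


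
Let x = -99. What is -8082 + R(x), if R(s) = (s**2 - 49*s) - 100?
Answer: 6470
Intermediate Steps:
R(s) = -100 + s**2 - 49*s
-8082 + R(x) = -8082 + (-100 + (-99)**2 - 49*(-99)) = -8082 + (-100 + 9801 + 4851) = -8082 + 14552 = 6470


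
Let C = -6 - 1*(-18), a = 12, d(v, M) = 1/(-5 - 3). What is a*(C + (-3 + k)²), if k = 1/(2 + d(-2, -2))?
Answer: 16276/75 ≈ 217.01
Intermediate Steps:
d(v, M) = -⅛ (d(v, M) = 1/(-8) = -⅛)
C = 12 (C = -6 + 18 = 12)
k = 8/15 (k = 1/(2 - ⅛) = 1/(15/8) = 8/15 ≈ 0.53333)
a*(C + (-3 + k)²) = 12*(12 + (-3 + 8/15)²) = 12*(12 + (-37/15)²) = 12*(12 + 1369/225) = 12*(4069/225) = 16276/75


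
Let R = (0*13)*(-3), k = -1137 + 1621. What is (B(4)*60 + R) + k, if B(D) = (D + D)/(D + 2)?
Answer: 564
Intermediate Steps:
B(D) = 2*D/(2 + D) (B(D) = (2*D)/(2 + D) = 2*D/(2 + D))
k = 484
R = 0 (R = 0*(-3) = 0)
(B(4)*60 + R) + k = ((2*4/(2 + 4))*60 + 0) + 484 = ((2*4/6)*60 + 0) + 484 = ((2*4*(⅙))*60 + 0) + 484 = ((4/3)*60 + 0) + 484 = (80 + 0) + 484 = 80 + 484 = 564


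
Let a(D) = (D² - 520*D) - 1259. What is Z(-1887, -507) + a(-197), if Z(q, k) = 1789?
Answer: 141779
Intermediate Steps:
a(D) = -1259 + D² - 520*D
Z(-1887, -507) + a(-197) = 1789 + (-1259 + (-197)² - 520*(-197)) = 1789 + (-1259 + 38809 + 102440) = 1789 + 139990 = 141779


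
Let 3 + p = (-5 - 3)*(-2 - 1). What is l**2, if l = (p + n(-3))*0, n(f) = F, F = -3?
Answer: 0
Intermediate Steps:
n(f) = -3
p = 21 (p = -3 + (-5 - 3)*(-2 - 1) = -3 - 8*(-3) = -3 + 24 = 21)
l = 0 (l = (21 - 3)*0 = 18*0 = 0)
l**2 = 0**2 = 0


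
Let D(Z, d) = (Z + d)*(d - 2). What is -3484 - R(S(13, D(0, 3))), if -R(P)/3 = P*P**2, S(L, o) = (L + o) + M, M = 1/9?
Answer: 2202013/243 ≈ 9061.8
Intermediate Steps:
M = 1/9 ≈ 0.11111
D(Z, d) = (-2 + d)*(Z + d) (D(Z, d) = (Z + d)*(-2 + d) = (-2 + d)*(Z + d))
S(L, o) = 1/9 + L + o (S(L, o) = (L + o) + 1/9 = 1/9 + L + o)
R(P) = -3*P**3 (R(P) = -3*P*P**2 = -3*P**3)
-3484 - R(S(13, D(0, 3))) = -3484 - (-3)*(1/9 + 13 + (3**2 - 2*0 - 2*3 + 0*3))**3 = -3484 - (-3)*(1/9 + 13 + (9 + 0 - 6 + 0))**3 = -3484 - (-3)*(1/9 + 13 + 3)**3 = -3484 - (-3)*(145/9)**3 = -3484 - (-3)*3048625/729 = -3484 - 1*(-3048625/243) = -3484 + 3048625/243 = 2202013/243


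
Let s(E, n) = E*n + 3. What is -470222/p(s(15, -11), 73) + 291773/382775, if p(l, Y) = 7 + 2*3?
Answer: -179985433001/4976075 ≈ -36170.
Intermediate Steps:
s(E, n) = 3 + E*n
p(l, Y) = 13 (p(l, Y) = 7 + 6 = 13)
-470222/p(s(15, -11), 73) + 291773/382775 = -470222/13 + 291773/382775 = -179985433001/4976075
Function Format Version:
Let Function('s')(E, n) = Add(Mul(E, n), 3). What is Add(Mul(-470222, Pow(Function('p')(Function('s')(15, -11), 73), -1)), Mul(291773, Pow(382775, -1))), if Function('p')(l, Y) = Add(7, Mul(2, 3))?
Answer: Rational(-179985433001, 4976075) ≈ -36170.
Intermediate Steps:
Function('s')(E, n) = Add(3, Mul(E, n))
Function('p')(l, Y) = 13 (Function('p')(l, Y) = Add(7, 6) = 13)
Add(Mul(-470222, Pow(Function('p')(Function('s')(15, -11), 73), -1)), Mul(291773, Pow(382775, -1))) = Add(Mul(-470222, Pow(13, -1)), Mul(291773, Pow(382775, -1))) = Add(Mul(-470222, Rational(1, 13)), Mul(291773, Rational(1, 382775))) = Add(Rational(-470222, 13), Rational(291773, 382775)) = Rational(-179985433001, 4976075)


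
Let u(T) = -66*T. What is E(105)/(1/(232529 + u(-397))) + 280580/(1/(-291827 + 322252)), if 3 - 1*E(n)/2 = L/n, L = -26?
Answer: 896524337042/105 ≈ 8.5383e+9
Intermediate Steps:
E(n) = 6 + 52/n (E(n) = 6 - (-52)/n = 6 + 52/n)
E(105)/(1/(232529 + u(-397))) + 280580/(1/(-291827 + 322252)) = (6 + 52/105)/(1/(232529 - 66*(-397))) + 280580/(1/(-291827 + 322252)) = (6 + 52*(1/105))/(1/(232529 + 26202)) + 280580/(1/30425) = (6 + 52/105)/(1/258731) + 280580/(1/30425) = 682/(105*(1/258731)) + 280580*30425 = (682/105)*258731 + 8536646500 = 176454542/105 + 8536646500 = 896524337042/105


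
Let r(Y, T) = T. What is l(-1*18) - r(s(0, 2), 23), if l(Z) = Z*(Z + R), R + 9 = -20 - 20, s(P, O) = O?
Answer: 1183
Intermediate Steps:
R = -49 (R = -9 + (-20 - 20) = -9 - 40 = -49)
l(Z) = Z*(-49 + Z) (l(Z) = Z*(Z - 49) = Z*(-49 + Z))
l(-1*18) - r(s(0, 2), 23) = (-1*18)*(-49 - 1*18) - 1*23 = -18*(-49 - 18) - 23 = -18*(-67) - 23 = 1206 - 23 = 1183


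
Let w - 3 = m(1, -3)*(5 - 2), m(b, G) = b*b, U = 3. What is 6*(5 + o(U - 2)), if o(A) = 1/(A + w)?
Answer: 216/7 ≈ 30.857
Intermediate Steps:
m(b, G) = b²
w = 6 (w = 3 + 1²*(5 - 2) = 3 + 1*3 = 3 + 3 = 6)
o(A) = 1/(6 + A) (o(A) = 1/(A + 6) = 1/(6 + A))
6*(5 + o(U - 2)) = 6*(5 + 1/(6 + (3 - 2))) = 6*(5 + 1/(6 + 1)) = 6*(5 + 1/7) = 6*(5 + ⅐) = 6*(36/7) = 216/7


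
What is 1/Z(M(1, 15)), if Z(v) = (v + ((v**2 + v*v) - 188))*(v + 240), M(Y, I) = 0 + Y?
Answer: -1/44585 ≈ -2.2429e-5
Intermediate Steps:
M(Y, I) = Y
Z(v) = (240 + v)*(-188 + v + 2*v**2) (Z(v) = (v + ((v**2 + v**2) - 188))*(240 + v) = (v + (2*v**2 - 188))*(240 + v) = (v + (-188 + 2*v**2))*(240 + v) = (-188 + v + 2*v**2)*(240 + v) = (240 + v)*(-188 + v + 2*v**2))
1/Z(M(1, 15)) = 1/(-45120 + 2*1**3 + 52*1 + 481*1**2) = 1/(-45120 + 2*1 + 52 + 481*1) = 1/(-45120 + 2 + 52 + 481) = 1/(-44585) = -1/44585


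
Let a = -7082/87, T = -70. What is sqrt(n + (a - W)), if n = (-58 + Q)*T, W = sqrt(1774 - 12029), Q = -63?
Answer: sqrt(63493296 - 7569*I*sqrt(10255))/87 ≈ 91.591 - 0.55282*I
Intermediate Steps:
W = I*sqrt(10255) (W = sqrt(-10255) = I*sqrt(10255) ≈ 101.27*I)
a = -7082/87 (a = -7082*1/87 = -7082/87 ≈ -81.402)
n = 8470 (n = (-58 - 63)*(-70) = -121*(-70) = 8470)
sqrt(n + (a - W)) = sqrt(8470 + (-7082/87 - I*sqrt(10255))) = sqrt(729808/87 - I*sqrt(10255))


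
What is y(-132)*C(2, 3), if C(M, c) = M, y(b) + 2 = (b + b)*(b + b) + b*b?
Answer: 174236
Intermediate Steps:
y(b) = -2 + 5*b**2 (y(b) = -2 + ((b + b)*(b + b) + b*b) = -2 + ((2*b)*(2*b) + b**2) = -2 + (4*b**2 + b**2) = -2 + 5*b**2)
y(-132)*C(2, 3) = (-2 + 5*(-132)**2)*2 = (-2 + 5*17424)*2 = (-2 + 87120)*2 = 87118*2 = 174236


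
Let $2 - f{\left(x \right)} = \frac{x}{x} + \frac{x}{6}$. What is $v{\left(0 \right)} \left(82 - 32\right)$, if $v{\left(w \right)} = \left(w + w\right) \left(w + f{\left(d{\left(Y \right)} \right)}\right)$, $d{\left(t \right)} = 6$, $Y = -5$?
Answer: $0$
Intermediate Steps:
$f{\left(x \right)} = 1 - \frac{x}{6}$ ($f{\left(x \right)} = 2 - \left(\frac{x}{x} + \frac{x}{6}\right) = 2 - \left(1 + x \frac{1}{6}\right) = 2 - \left(1 + \frac{x}{6}\right) = 1 - \frac{x}{6}$)
$v{\left(w \right)} = 2 w^{2}$ ($v{\left(w \right)} = \left(w + w\right) \left(w + \left(1 - 1\right)\right) = 2 w \left(w + \left(1 - 1\right)\right) = 2 w \left(w + 0\right) = 2 w w = 2 w^{2}$)
$v{\left(0 \right)} \left(82 - 32\right) = 2 \cdot 0^{2} \left(82 - 32\right) = 2 \cdot 0 \cdot 50 = 0 \cdot 50 = 0$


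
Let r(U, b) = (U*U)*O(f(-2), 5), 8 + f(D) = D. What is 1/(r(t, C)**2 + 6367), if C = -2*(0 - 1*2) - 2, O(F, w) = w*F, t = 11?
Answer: 1/36608867 ≈ 2.7316e-8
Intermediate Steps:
f(D) = -8 + D
O(F, w) = F*w
C = 2 (C = -2*(0 - 2) - 2 = -2*(-2) - 2 = 4 - 2 = 2)
r(U, b) = -50*U**2 (r(U, b) = (U*U)*((-8 - 2)*5) = U**2*(-10*5) = U**2*(-50) = -50*U**2)
1/(r(t, C)**2 + 6367) = 1/((-50*11**2)**2 + 6367) = 1/((-50*121)**2 + 6367) = 1/((-6050)**2 + 6367) = 1/(36602500 + 6367) = 1/36608867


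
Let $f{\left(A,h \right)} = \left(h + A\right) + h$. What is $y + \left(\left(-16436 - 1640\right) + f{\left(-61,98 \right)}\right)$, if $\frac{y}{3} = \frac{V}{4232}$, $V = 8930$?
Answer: $- \frac{37949761}{2116} \approx -17935.0$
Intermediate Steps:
$f{\left(A,h \right)} = A + 2 h$ ($f{\left(A,h \right)} = \left(A + h\right) + h = A + 2 h$)
$y = \frac{13395}{2116}$ ($y = 3 \cdot \frac{8930}{4232} = 3 \cdot 8930 \cdot \frac{1}{4232} = 3 \cdot \frac{4465}{2116} = \frac{13395}{2116} \approx 6.3303$)
$y + \left(\left(-16436 - 1640\right) + f{\left(-61,98 \right)}\right) = \frac{13395}{2116} + \left(\left(-16436 - 1640\right) + \left(-61 + 2 \cdot 98\right)\right) = \frac{13395}{2116} + \left(-18076 + \left(-61 + 196\right)\right) = \frac{13395}{2116} + \left(-18076 + 135\right) = \frac{13395}{2116} - 17941 = - \frac{37949761}{2116}$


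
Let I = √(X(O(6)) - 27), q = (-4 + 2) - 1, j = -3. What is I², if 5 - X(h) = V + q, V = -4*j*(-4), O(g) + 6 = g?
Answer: 29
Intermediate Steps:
O(g) = -6 + g
q = -3 (q = -2 - 1 = -3)
V = -48 (V = -4*(-3)*(-4) = 12*(-4) = -48)
X(h) = 56 (X(h) = 5 - (-48 - 3) = 5 - 1*(-51) = 5 + 51 = 56)
I = √29 (I = √(56 - 27) = √29 ≈ 5.3852)
I² = (√29)² = 29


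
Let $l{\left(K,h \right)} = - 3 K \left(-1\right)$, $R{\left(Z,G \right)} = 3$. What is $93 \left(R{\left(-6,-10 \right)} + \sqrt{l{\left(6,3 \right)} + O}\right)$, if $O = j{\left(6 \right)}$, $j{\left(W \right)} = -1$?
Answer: $279 + 93 \sqrt{17} \approx 662.45$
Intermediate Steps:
$l{\left(K,h \right)} = 3 K$
$O = -1$
$93 \left(R{\left(-6,-10 \right)} + \sqrt{l{\left(6,3 \right)} + O}\right) = 93 \left(3 + \sqrt{3 \cdot 6 - 1}\right) = 93 \left(3 + \sqrt{18 - 1}\right) = 93 \left(3 + \sqrt{17}\right) = 279 + 93 \sqrt{17}$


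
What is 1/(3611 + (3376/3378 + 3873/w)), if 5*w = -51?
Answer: 28713/92808844 ≈ 0.00030938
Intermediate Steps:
w = -51/5 (w = (⅕)*(-51) = -51/5 ≈ -10.200)
1/(3611 + (3376/3378 + 3873/w)) = 1/(3611 + (3376/3378 + 3873/(-51/5))) = 1/(3611 + (3376*(1/3378) + 3873*(-5/51))) = 1/(3611 + (1688/1689 - 6455/17)) = 1/(3611 - 10873799/28713) = 1/(92808844/28713) = 28713/92808844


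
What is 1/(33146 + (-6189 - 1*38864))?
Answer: -1/11907 ≈ -8.3984e-5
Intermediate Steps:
1/(33146 + (-6189 - 1*38864)) = 1/(33146 + (-6189 - 38864)) = 1/(33146 - 45053) = 1/(-11907) = -1/11907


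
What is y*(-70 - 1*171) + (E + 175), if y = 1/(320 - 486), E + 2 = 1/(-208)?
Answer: 3011653/17264 ≈ 174.45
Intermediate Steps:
E = -417/208 (E = -2 + 1/(-208) = -2 - 1/208 = -417/208 ≈ -2.0048)
y = -1/166 (y = 1/(-166) = -1/166 ≈ -0.0060241)
y*(-70 - 1*171) + (E + 175) = -(-70 - 1*171)/166 + (-417/208 + 175) = -(-70 - 171)/166 + 35983/208 = -1/166*(-241) + 35983/208 = 241/166 + 35983/208 = 3011653/17264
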